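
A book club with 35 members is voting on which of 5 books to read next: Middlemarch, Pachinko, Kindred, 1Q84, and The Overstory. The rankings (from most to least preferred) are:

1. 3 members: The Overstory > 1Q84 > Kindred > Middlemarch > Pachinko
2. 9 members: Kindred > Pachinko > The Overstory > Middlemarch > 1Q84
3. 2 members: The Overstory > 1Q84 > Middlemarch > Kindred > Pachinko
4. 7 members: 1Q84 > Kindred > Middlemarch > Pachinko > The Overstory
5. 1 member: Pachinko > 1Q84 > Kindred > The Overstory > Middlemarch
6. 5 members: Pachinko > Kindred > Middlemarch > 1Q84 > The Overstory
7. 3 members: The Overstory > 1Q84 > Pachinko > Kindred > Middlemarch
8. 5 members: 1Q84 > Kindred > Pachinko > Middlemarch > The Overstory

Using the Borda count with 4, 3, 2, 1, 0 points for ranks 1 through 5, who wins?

Middlemarch: 3·1 + 9·1 + 2·2 + 7·2 + 1·0 + 5·2 + 3·0 + 5·1 = 45
Pachinko: 3·0 + 9·3 + 2·0 + 7·1 + 1·4 + 5·4 + 3·2 + 5·2 = 74
Kindred: 3·2 + 9·4 + 2·1 + 7·3 + 1·2 + 5·3 + 3·1 + 5·3 = 100
1Q84: 3·3 + 9·0 + 2·3 + 7·4 + 1·3 + 5·1 + 3·3 + 5·4 = 80
The Overstory: 3·4 + 9·2 + 2·4 + 7·0 + 1·1 + 5·0 + 3·4 + 5·0 = 51
Kindred has the highest Borda score (100).

Kindred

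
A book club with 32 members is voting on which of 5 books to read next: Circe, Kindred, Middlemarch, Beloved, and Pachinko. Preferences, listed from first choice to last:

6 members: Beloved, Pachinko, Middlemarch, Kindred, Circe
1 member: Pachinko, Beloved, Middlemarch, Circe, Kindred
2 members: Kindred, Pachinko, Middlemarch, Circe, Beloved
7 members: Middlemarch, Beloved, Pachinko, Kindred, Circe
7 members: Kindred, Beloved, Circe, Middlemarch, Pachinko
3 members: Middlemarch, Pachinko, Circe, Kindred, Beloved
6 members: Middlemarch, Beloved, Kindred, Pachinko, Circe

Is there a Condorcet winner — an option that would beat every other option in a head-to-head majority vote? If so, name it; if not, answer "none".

Middlemarch

Middlemarch vs Circe: 25–7 for Middlemarch.
Middlemarch vs Kindred: 23–9 for Middlemarch.
Middlemarch vs Beloved: 18–14 for Middlemarch.
Middlemarch vs Pachinko: 23–9 for Middlemarch.
Middlemarch beats every other option head-to-head.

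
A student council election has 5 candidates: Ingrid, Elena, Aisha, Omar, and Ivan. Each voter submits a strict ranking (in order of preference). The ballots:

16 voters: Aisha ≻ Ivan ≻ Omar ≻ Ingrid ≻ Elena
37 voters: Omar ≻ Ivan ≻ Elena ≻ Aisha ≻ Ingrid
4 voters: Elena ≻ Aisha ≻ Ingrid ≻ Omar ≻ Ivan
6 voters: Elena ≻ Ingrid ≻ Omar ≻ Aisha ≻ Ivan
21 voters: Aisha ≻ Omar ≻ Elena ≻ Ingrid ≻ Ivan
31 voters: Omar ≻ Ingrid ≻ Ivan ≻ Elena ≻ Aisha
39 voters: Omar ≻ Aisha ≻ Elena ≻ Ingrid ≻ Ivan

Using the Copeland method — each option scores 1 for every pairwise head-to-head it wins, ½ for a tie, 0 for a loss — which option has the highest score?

Ingrid: beats Ivan; loses to Elena, Aisha, and Omar → score 1.
Elena: beats Ingrid and Aisha; loses to Omar and Ivan → score 2.
Aisha: beats Ingrid and Ivan; loses to Elena and Omar → score 2.
Omar: beats Ingrid, Elena, Aisha, and Ivan → score 4.
Ivan: beats Elena; loses to Ingrid, Aisha, and Omar → score 1.
Omar has the best pairwise record.

Omar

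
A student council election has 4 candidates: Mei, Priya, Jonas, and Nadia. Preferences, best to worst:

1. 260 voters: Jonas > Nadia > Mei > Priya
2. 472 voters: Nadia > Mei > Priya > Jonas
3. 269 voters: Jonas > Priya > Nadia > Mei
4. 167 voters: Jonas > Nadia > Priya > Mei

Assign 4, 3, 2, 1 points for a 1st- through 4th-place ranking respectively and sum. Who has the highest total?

Mei: 260·2 + 472·3 + 269·1 + 167·1 = 2372
Priya: 260·1 + 472·2 + 269·3 + 167·2 = 2345
Jonas: 260·4 + 472·1 + 269·4 + 167·4 = 3256
Nadia: 260·3 + 472·4 + 269·2 + 167·3 = 3707
Nadia has the highest Borda score (3707).

Nadia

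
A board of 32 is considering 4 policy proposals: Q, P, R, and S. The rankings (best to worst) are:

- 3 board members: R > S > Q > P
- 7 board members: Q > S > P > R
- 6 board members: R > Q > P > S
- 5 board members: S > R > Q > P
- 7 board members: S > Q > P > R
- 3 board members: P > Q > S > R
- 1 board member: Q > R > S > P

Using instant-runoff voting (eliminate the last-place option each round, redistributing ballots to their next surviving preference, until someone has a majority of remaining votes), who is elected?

Round 1: Q 8, P 3, R 9, S 12. Eliminate P.
Round 2: Q 11, R 9, S 12. Eliminate R.
Round 3: Q 17, S 15. Q has a majority.

Q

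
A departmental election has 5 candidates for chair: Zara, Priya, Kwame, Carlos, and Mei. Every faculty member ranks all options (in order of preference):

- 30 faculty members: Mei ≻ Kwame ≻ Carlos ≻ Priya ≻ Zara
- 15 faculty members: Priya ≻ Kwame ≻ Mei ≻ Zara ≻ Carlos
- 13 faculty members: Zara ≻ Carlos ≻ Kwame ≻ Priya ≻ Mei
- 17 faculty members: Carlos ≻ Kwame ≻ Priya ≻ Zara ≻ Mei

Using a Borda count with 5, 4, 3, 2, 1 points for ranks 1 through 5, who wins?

Zara: 30·1 + 15·2 + 13·5 + 17·2 = 159
Priya: 30·2 + 15·5 + 13·2 + 17·3 = 212
Kwame: 30·4 + 15·4 + 13·3 + 17·4 = 287
Carlos: 30·3 + 15·1 + 13·4 + 17·5 = 242
Mei: 30·5 + 15·3 + 13·1 + 17·1 = 225
Kwame has the highest Borda score (287).

Kwame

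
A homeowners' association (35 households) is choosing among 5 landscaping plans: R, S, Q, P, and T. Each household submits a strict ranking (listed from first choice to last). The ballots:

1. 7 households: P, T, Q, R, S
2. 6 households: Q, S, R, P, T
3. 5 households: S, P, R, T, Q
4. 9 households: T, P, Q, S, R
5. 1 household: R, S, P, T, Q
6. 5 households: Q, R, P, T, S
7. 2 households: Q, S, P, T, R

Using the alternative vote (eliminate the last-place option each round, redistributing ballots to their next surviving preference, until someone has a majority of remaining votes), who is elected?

P

Round 1: R 1, S 5, Q 13, P 7, T 9. Eliminate R.
Round 2: S 6, Q 13, P 7, T 9. Eliminate S.
Round 3: Q 13, P 13, T 9. Eliminate T.
Round 4: Q 13, P 22. P has a majority.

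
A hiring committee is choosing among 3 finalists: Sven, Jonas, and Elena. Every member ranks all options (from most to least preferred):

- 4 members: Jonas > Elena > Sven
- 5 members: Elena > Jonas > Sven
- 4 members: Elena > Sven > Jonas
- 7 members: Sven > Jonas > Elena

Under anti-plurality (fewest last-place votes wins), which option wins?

Last-place votes: Sven 9, Jonas 4, Elena 7.
Jonas is ranked last by the fewest voters, so Jonas wins.

Jonas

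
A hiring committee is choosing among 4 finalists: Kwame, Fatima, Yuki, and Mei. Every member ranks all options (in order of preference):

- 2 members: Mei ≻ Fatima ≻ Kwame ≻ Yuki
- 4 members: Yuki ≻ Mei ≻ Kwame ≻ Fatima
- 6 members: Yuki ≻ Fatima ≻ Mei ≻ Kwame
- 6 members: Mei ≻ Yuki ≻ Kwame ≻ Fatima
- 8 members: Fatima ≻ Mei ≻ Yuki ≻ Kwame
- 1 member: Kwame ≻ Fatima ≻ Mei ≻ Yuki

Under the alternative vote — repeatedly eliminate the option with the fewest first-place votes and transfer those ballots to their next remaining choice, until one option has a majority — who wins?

Round 1: Kwame 1, Fatima 8, Yuki 10, Mei 8. Eliminate Kwame.
Round 2: Fatima 9, Yuki 10, Mei 8. Eliminate Mei.
Round 3: Fatima 11, Yuki 16. Yuki has a majority.

Yuki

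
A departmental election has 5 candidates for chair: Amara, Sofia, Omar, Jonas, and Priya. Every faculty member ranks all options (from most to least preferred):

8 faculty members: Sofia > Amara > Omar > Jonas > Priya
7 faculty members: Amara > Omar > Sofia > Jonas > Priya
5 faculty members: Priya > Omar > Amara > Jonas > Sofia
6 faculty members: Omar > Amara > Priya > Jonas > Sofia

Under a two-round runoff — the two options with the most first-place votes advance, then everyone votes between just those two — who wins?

Amara

Round 1 first-place votes: Amara 7, Sofia 8, Omar 6, Jonas 0, Priya 5.
Sofia and Amara advance.
Runoff: Sofia is preferred to Amara by 8 voters; Amara by 18.
Amara wins the runoff.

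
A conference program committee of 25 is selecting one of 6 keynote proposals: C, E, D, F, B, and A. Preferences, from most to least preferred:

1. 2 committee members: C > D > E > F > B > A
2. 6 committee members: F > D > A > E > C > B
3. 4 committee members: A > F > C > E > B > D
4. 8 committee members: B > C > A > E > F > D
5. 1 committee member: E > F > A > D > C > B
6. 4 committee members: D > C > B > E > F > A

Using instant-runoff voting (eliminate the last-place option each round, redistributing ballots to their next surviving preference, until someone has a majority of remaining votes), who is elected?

F

Round 1: C 2, E 1, D 4, F 6, B 8, A 4. Eliminate E.
Round 2: C 2, D 4, F 7, B 8, A 4. Eliminate C.
Round 3: D 6, F 7, B 8, A 4. Eliminate A.
Round 4: D 6, F 11, B 8. Eliminate D.
Round 5: F 13, B 12. F has a majority.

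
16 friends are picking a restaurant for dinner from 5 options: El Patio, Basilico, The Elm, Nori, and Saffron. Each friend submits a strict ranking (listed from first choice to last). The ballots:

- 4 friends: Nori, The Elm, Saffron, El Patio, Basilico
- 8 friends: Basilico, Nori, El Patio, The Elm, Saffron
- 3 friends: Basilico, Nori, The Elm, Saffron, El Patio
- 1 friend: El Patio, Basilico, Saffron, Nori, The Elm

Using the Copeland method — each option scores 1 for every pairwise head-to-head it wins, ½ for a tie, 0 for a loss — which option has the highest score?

Basilico

El Patio: beats The Elm and Saffron; loses to Basilico and Nori → score 2.
Basilico: beats El Patio, The Elm, Nori, and Saffron → score 4.
The Elm: beats Saffron; loses to El Patio, Basilico, and Nori → score 1.
Nori: beats El Patio, The Elm, and Saffron; loses to Basilico → score 3.
Saffron: loses to El Patio, Basilico, The Elm, and Nori → score 0.
Basilico has the best pairwise record.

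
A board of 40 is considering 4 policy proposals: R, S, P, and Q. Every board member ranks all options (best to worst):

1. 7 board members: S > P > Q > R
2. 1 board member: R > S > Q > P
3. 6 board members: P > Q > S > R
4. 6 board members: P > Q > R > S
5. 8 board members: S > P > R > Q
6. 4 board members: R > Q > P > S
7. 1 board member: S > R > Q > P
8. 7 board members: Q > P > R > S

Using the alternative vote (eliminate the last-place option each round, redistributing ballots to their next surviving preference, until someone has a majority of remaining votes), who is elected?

P

Round 1: R 5, S 16, P 12, Q 7. Eliminate R.
Round 2: S 17, P 12, Q 11. Eliminate Q.
Round 3: S 17, P 23. P has a majority.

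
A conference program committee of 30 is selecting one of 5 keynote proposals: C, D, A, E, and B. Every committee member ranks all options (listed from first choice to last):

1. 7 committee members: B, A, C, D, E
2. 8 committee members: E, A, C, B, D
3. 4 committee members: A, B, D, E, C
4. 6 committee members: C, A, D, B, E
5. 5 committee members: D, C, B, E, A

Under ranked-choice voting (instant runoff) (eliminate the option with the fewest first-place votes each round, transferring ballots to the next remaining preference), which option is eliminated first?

A

Round 1: C 6, D 5, A 4, E 8, B 7. Eliminate A.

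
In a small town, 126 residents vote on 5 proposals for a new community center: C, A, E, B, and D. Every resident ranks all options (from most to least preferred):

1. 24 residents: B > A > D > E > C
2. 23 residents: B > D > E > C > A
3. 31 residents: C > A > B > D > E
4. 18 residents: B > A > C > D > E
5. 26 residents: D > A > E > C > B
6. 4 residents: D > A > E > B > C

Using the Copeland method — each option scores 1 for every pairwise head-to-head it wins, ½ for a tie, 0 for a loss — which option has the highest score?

C: loses to A, E, B, and D → score 0.
A: beats C, E, and D; loses to B → score 3.
E: beats C; loses to A, B, and D → score 1.
B: beats C, A, E, and D → score 4.
D: beats C and E; loses to A and B → score 2.
B has the best pairwise record.

B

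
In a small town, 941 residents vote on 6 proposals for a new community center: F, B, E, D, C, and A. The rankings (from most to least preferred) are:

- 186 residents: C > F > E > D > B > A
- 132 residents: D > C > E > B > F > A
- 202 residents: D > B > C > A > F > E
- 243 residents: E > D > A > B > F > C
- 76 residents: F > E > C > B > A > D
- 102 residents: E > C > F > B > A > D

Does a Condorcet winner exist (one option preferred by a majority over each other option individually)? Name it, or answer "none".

Checking pairwise contests:
B beats F 577–364.
E beats B 739–202.
C beats E 520–421.
E beats D 607–334.
D beats C 577–364.
F beats A 496–445.
Every option loses at least one head-to-head, so there is no Condorcet winner.

none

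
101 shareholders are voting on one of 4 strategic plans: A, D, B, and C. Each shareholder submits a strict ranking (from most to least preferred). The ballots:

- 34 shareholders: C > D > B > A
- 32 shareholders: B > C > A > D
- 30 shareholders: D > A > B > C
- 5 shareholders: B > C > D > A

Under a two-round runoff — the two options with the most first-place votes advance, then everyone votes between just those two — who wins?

B

Round 1 first-place votes: A 0, D 30, B 37, C 34.
B and C advance.
Runoff: B is preferred to C by 67 voters; C by 34.
B wins the runoff.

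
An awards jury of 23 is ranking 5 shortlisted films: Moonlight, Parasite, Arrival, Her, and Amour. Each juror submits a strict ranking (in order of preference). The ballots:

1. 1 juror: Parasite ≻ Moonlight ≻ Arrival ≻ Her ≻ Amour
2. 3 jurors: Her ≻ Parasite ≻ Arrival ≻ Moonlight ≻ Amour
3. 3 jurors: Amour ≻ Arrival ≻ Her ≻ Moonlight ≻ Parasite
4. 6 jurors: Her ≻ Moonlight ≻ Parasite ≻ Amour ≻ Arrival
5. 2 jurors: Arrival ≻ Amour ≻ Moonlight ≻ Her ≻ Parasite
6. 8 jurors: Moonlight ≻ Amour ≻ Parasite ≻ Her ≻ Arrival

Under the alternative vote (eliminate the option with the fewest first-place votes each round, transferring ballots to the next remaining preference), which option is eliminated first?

Parasite

Round 1: Moonlight 8, Parasite 1, Arrival 2, Her 9, Amour 3. Eliminate Parasite.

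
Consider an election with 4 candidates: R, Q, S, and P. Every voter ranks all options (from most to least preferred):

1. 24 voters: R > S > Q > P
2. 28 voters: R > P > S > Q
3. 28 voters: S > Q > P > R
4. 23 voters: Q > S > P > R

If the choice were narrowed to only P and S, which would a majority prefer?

S

Voters preferring P to S: 28; preferring S to P: 75.
S wins the head-to-head.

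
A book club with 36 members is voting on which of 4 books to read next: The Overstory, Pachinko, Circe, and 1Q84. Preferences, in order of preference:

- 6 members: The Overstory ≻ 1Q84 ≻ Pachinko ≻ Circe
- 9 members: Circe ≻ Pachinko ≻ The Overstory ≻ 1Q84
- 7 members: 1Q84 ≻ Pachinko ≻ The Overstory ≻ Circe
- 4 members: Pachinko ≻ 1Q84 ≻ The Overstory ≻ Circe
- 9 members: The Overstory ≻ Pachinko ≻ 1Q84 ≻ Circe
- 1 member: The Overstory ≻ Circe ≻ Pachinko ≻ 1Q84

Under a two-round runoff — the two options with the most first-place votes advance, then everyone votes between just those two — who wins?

The Overstory

Round 1 first-place votes: The Overstory 16, Pachinko 4, Circe 9, 1Q84 7.
The Overstory and Circe advance.
Runoff: The Overstory is preferred to Circe by 27 voters; Circe by 9.
The Overstory wins the runoff.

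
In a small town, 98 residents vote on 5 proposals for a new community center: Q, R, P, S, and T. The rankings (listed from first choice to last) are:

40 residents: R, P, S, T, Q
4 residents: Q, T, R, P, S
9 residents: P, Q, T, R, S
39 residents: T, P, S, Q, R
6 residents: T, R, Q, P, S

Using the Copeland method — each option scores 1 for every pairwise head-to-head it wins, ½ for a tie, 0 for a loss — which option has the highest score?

T

Q: beats R; loses to P, S, and T → score 1.
R: beats P and S; loses to Q and T → score 2.
P: beats Q and S; ties T; loses to R → score 2.5.
S: beats Q; loses to R, P, and T → score 1.
T: beats Q, R, and S; ties P → score 3.5.
T has the best pairwise record.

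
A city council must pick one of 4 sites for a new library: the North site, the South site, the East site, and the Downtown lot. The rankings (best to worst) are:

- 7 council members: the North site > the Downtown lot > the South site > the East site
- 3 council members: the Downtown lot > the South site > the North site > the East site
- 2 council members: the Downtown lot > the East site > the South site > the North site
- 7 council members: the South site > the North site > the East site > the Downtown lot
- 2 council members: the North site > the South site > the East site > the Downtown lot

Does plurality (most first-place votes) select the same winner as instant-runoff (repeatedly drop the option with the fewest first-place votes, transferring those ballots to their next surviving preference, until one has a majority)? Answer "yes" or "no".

no

Plurality — first-place votes: the North site 9, the South site 7, the East site 0, the Downtown lot 5. Winner: the North site.
Instant-runoff — R1 the North site 9, the South site 7, the East site 0, the Downtown lot 5 (the East site out); R2 the North site 9, the South site 7, the Downtown lot 5 (the Downtown lot out); R3 the North site 9, the South site 12 (the South site winner). Winner: the South site.
The two methods disagree.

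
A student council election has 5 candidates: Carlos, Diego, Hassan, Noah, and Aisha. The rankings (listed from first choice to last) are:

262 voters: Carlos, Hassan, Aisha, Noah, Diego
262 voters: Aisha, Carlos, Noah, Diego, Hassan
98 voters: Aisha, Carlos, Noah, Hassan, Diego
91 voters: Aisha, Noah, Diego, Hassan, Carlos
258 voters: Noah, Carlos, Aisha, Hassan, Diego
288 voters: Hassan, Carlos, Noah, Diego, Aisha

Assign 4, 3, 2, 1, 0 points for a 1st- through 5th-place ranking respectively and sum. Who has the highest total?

Carlos: 262·4 + 262·3 + 98·3 + 91·0 + 258·3 + 288·3 = 3766
Diego: 262·0 + 262·1 + 98·0 + 91·2 + 258·0 + 288·1 = 732
Hassan: 262·3 + 262·0 + 98·1 + 91·1 + 258·1 + 288·4 = 2385
Noah: 262·1 + 262·2 + 98·2 + 91·3 + 258·4 + 288·2 = 2863
Aisha: 262·2 + 262·4 + 98·4 + 91·4 + 258·2 + 288·0 = 2844
Carlos has the highest Borda score (3766).

Carlos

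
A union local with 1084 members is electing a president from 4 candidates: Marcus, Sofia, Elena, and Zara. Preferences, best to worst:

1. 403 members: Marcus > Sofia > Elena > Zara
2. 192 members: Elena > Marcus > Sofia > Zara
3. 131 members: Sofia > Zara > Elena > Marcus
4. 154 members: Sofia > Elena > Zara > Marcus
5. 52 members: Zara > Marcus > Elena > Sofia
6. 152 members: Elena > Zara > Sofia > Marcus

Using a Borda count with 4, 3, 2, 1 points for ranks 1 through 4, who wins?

Marcus: 403·4 + 192·3 + 131·1 + 154·1 + 52·3 + 152·1 = 2781
Sofia: 403·3 + 192·2 + 131·4 + 154·4 + 52·1 + 152·2 = 3089
Elena: 403·2 + 192·4 + 131·2 + 154·3 + 52·2 + 152·4 = 3010
Zara: 403·1 + 192·1 + 131·3 + 154·2 + 52·4 + 152·3 = 1960
Sofia has the highest Borda score (3089).

Sofia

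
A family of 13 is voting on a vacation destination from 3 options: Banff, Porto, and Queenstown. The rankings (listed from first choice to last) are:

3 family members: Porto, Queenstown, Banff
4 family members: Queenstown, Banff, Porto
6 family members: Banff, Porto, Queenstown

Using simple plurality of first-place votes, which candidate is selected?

First-place votes: Banff 6, Porto 3, Queenstown 4.
Banff has the most first-place votes.

Banff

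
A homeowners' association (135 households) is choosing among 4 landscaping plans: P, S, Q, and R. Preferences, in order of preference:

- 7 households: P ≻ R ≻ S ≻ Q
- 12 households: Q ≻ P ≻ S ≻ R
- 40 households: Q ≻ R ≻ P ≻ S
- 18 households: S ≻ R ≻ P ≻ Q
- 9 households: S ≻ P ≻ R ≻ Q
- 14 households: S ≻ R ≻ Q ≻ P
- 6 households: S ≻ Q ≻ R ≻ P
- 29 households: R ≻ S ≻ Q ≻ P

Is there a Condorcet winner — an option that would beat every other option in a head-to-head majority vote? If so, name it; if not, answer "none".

R

R vs P: 107–28 for R.
R vs S: 76–59 for R.
R vs Q: 77–58 for R.
R beats every other option head-to-head.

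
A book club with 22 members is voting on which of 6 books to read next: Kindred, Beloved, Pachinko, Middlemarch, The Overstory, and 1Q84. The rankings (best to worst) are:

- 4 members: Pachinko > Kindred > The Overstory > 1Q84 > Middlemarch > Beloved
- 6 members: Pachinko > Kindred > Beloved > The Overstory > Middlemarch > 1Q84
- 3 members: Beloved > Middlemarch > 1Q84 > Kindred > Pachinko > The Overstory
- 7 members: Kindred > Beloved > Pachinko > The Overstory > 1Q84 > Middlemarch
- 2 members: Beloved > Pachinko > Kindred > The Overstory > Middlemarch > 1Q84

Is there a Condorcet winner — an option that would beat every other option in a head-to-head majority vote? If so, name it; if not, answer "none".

none

Checking pairwise contests:
Pachinko beats Kindred 12–10.
Kindred beats Beloved 17–5.
Beloved beats Pachinko 12–10.
Kindred beats Middlemarch 19–3.
Kindred beats The Overstory 22–0.
Kindred beats 1Q84 19–3.
Every option loses at least one head-to-head, so there is no Condorcet winner.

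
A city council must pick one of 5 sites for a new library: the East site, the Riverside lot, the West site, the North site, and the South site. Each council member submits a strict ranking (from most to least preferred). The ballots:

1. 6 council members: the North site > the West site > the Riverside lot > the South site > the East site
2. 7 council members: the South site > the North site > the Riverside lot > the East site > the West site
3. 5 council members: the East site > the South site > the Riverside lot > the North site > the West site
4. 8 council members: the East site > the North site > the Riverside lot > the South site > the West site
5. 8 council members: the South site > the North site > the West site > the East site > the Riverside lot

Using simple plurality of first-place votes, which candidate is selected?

the South site

First-place votes: the East site 13, the Riverside lot 0, the West site 0, the North site 6, the South site 15.
the South site has the most first-place votes.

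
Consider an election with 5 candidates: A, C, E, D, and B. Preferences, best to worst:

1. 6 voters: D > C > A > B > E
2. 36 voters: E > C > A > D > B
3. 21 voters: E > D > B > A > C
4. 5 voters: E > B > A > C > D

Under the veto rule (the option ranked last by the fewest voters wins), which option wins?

A

Last-place votes: A 0, C 21, E 6, D 5, B 36.
A is ranked last by the fewest voters, so A wins.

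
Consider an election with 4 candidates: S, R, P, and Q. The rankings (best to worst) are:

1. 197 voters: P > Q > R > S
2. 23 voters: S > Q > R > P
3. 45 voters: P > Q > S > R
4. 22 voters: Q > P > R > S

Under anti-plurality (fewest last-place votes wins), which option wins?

Last-place votes: S 219, R 45, P 23, Q 0.
Q is ranked last by the fewest voters, so Q wins.

Q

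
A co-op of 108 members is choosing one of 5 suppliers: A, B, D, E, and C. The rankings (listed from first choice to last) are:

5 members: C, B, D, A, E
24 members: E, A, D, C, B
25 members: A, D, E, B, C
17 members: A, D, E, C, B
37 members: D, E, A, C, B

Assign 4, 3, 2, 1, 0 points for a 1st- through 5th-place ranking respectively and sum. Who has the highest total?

D

A: 5·1 + 24·3 + 25·4 + 17·4 + 37·2 = 319
B: 5·3 + 24·0 + 25·1 + 17·0 + 37·0 = 40
D: 5·2 + 24·2 + 25·3 + 17·3 + 37·4 = 332
E: 5·0 + 24·4 + 25·2 + 17·2 + 37·3 = 291
C: 5·4 + 24·1 + 25·0 + 17·1 + 37·1 = 98
D has the highest Borda score (332).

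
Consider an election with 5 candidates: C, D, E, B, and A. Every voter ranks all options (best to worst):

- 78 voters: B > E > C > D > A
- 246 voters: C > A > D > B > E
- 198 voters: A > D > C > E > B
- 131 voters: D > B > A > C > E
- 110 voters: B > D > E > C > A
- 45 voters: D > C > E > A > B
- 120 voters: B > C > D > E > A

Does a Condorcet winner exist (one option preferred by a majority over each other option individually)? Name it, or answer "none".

D vs C: 484–444 for D.
D vs E: 850–78 for D.
D vs B: 620–308 for D.
D vs A: 484–444 for D.
D beats every other option head-to-head.

D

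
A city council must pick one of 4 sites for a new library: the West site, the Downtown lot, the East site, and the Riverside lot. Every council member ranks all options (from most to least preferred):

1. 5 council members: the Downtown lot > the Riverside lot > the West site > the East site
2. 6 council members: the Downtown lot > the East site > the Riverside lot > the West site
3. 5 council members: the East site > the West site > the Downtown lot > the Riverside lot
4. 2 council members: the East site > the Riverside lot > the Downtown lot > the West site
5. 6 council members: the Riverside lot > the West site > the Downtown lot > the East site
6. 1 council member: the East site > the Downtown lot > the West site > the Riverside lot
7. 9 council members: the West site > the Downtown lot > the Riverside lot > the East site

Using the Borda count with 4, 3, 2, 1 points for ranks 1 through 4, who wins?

the Downtown lot

the West site: 5·2 + 6·1 + 5·3 + 2·1 + 6·3 + 1·2 + 9·4 = 89
the Downtown lot: 5·4 + 6·4 + 5·2 + 2·2 + 6·2 + 1·3 + 9·3 = 100
the East site: 5·1 + 6·3 + 5·4 + 2·4 + 6·1 + 1·4 + 9·1 = 70
the Riverside lot: 5·3 + 6·2 + 5·1 + 2·3 + 6·4 + 1·1 + 9·2 = 81
the Downtown lot has the highest Borda score (100).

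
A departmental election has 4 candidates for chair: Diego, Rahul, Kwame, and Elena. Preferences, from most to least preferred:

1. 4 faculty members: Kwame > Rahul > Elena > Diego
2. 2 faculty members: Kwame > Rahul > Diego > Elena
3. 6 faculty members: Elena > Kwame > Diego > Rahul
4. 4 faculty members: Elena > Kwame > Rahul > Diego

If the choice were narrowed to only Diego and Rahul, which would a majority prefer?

Rahul

Voters preferring Diego to Rahul: 6; preferring Rahul to Diego: 10.
Rahul wins the head-to-head.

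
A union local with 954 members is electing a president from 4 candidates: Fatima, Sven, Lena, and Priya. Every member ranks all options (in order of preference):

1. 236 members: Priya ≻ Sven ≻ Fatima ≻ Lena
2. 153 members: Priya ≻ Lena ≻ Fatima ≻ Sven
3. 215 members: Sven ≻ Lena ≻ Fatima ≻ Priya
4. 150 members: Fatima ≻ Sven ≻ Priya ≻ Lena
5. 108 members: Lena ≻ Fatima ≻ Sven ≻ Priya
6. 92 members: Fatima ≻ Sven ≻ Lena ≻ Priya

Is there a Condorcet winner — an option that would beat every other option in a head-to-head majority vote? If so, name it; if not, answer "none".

Fatima

Fatima vs Sven: 503–451 for Fatima.
Fatima vs Lena: 478–476 for Fatima.
Fatima vs Priya: 565–389 for Fatima.
Fatima beats every other option head-to-head.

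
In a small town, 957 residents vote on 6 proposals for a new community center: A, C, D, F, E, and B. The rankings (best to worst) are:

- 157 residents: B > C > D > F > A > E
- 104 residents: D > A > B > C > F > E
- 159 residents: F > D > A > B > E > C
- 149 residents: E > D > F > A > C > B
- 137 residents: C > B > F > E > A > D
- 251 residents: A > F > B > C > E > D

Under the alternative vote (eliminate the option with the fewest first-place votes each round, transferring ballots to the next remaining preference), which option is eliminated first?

D

Round 1: A 251, C 137, D 104, F 159, E 149, B 157. Eliminate D.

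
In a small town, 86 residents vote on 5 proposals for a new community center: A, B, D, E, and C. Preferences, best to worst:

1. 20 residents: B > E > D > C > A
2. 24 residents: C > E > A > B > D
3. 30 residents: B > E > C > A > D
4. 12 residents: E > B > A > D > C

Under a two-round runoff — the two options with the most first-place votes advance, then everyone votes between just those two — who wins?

B

Round 1 first-place votes: A 0, B 50, D 0, E 12, C 24.
B and C advance.
Runoff: B is preferred to C by 62 voters; C by 24.
B wins the runoff.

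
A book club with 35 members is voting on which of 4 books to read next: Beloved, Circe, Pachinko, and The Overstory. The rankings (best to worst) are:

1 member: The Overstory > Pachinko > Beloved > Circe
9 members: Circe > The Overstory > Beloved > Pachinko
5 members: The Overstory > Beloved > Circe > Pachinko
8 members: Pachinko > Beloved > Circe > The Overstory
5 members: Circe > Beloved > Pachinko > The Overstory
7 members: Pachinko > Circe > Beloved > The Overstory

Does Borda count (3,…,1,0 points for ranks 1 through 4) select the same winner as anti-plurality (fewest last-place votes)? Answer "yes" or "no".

no

Borda — scores: Beloved 53, Circe 69, Pachinko 52, The Overstory 36. Winner: Circe.
Anti-plurality — last-place votes: Beloved 0, Circe 1, Pachinko 14, The Overstory 20. Winner: Beloved.
The two methods disagree.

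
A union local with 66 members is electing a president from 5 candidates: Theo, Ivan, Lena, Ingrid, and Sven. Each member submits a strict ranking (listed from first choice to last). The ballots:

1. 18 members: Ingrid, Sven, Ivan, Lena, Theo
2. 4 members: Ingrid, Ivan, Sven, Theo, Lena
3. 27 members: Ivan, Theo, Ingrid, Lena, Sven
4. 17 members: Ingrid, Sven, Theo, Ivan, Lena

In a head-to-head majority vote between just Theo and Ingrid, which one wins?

Voters preferring Theo to Ingrid: 27; preferring Ingrid to Theo: 39.
Ingrid wins the head-to-head.

Ingrid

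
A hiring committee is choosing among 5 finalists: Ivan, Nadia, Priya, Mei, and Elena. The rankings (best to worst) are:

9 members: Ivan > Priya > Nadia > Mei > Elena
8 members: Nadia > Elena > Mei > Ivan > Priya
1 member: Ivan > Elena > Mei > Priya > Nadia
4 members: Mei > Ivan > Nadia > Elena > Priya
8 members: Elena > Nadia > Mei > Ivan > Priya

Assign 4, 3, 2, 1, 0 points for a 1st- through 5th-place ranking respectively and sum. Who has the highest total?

Ivan: 9·4 + 8·1 + 1·4 + 4·3 + 8·1 = 68
Nadia: 9·2 + 8·4 + 1·0 + 4·2 + 8·3 = 82
Priya: 9·3 + 8·0 + 1·1 + 4·0 + 8·0 = 28
Mei: 9·1 + 8·2 + 1·2 + 4·4 + 8·2 = 59
Elena: 9·0 + 8·3 + 1·3 + 4·1 + 8·4 = 63
Nadia has the highest Borda score (82).

Nadia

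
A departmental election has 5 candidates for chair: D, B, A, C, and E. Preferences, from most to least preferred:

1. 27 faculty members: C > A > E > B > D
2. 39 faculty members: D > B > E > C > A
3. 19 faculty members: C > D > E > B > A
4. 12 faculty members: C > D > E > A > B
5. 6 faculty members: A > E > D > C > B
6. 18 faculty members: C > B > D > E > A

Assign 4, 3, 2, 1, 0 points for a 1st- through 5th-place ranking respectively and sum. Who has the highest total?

C

D: 27·0 + 39·4 + 19·3 + 12·3 + 6·2 + 18·2 = 297
B: 27·1 + 39·3 + 19·1 + 12·0 + 6·0 + 18·3 = 217
A: 27·3 + 39·0 + 19·0 + 12·1 + 6·4 + 18·0 = 117
C: 27·4 + 39·1 + 19·4 + 12·4 + 6·1 + 18·4 = 349
E: 27·2 + 39·2 + 19·2 + 12·2 + 6·3 + 18·1 = 230
C has the highest Borda score (349).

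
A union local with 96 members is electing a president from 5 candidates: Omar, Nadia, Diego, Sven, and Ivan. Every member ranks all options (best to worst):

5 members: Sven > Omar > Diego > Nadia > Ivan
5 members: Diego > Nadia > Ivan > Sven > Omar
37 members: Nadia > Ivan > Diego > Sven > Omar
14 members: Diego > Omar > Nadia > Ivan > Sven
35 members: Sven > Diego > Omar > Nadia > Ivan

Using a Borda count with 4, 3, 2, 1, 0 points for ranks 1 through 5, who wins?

Omar: 5·3 + 5·0 + 37·0 + 14·3 + 35·2 = 127
Nadia: 5·1 + 5·3 + 37·4 + 14·2 + 35·1 = 231
Diego: 5·2 + 5·4 + 37·2 + 14·4 + 35·3 = 265
Sven: 5·4 + 5·1 + 37·1 + 14·0 + 35·4 = 202
Ivan: 5·0 + 5·2 + 37·3 + 14·1 + 35·0 = 135
Diego has the highest Borda score (265).

Diego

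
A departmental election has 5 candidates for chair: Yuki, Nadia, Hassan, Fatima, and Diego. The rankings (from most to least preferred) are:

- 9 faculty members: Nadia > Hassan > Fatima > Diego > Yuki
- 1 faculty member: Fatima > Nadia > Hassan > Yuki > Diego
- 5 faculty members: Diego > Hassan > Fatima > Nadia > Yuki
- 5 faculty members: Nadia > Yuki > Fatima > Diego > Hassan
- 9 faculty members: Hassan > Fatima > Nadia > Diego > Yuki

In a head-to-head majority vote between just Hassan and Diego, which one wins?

Voters preferring Hassan to Diego: 19; preferring Diego to Hassan: 10.
Hassan wins the head-to-head.

Hassan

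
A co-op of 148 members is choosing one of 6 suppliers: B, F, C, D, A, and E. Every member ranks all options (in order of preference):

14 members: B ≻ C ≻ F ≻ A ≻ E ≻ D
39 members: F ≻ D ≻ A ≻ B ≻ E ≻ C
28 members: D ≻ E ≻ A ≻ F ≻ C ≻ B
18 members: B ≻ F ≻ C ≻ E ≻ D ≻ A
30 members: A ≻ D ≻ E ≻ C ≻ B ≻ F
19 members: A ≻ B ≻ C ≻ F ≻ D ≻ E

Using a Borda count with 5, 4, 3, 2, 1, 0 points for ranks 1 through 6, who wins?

B: 14·5 + 39·2 + 28·0 + 18·5 + 30·1 + 19·4 = 344
F: 14·3 + 39·5 + 28·2 + 18·4 + 30·0 + 19·2 = 403
C: 14·4 + 39·0 + 28·1 + 18·3 + 30·2 + 19·3 = 255
D: 14·0 + 39·4 + 28·5 + 18·1 + 30·4 + 19·1 = 453
A: 14·2 + 39·3 + 28·3 + 18·0 + 30·5 + 19·5 = 474
E: 14·1 + 39·1 + 28·4 + 18·2 + 30·3 + 19·0 = 291
A has the highest Borda score (474).

A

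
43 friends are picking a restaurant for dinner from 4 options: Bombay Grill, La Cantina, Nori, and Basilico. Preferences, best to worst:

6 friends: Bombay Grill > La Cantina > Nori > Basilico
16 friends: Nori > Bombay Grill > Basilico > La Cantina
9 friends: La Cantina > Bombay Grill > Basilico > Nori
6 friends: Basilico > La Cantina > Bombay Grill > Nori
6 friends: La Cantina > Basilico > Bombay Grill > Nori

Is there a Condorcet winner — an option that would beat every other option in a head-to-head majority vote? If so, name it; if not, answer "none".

Bombay Grill

Bombay Grill vs La Cantina: 22–21 for Bombay Grill.
Bombay Grill vs Nori: 27–16 for Bombay Grill.
Bombay Grill vs Basilico: 31–12 for Bombay Grill.
Bombay Grill beats every other option head-to-head.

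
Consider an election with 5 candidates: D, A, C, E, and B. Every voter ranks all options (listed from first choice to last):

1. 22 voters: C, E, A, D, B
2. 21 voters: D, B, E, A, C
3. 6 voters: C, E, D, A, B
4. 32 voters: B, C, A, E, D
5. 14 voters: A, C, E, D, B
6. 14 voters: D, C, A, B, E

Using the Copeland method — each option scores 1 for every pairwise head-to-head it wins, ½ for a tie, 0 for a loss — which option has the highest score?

C

D: beats B; loses to A, C, and E → score 1.
A: beats D, E, and B; loses to C → score 3.
C: beats D, A, E, and B → score 4.
E: beats D; loses to A, C, and B → score 1.
B: beats E; loses to D, A, and C → score 1.
C has the best pairwise record.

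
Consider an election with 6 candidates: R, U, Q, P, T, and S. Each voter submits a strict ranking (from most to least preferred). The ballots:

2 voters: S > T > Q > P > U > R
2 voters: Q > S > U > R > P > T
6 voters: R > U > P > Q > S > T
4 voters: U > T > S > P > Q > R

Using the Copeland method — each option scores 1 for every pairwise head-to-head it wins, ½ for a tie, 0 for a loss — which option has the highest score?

U

R: beats P and T; loses to U, Q, and S → score 2.
U: beats R, Q, P, T, and S → score 5.
Q: beats R, T, and S; loses to U and P → score 3.
P: beats Q and T; loses to R, U, and S → score 2.
T: loses to R, U, Q, P, and S → score 0.
S: beats R, P, and T; loses to U and Q → score 3.
U has the best pairwise record.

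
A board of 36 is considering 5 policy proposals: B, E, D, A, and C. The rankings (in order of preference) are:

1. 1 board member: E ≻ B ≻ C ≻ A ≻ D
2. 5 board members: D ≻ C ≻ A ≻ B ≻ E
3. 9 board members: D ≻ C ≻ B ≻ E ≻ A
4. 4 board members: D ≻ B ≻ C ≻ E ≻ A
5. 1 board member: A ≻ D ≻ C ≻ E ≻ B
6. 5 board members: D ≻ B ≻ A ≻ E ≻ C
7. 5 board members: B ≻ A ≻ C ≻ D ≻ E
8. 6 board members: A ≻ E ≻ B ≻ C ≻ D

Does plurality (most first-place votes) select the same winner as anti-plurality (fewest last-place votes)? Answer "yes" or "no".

no

Plurality — first-place votes: B 5, E 1, D 23, A 7, C 0. Winner: D.
Anti-plurality — last-place votes: B 1, E 10, D 7, A 13, C 5. Winner: B.
The two methods disagree.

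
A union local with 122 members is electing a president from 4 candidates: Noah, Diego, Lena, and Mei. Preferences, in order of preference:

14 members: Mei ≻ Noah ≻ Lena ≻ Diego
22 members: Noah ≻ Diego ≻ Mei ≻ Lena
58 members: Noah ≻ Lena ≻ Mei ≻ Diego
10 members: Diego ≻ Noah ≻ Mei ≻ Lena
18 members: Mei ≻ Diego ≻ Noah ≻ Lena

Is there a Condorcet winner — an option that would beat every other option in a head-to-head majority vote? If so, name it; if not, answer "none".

Noah

Noah vs Diego: 94–28 for Noah.
Noah vs Lena: 122–0 for Noah.
Noah vs Mei: 90–32 for Noah.
Noah beats every other option head-to-head.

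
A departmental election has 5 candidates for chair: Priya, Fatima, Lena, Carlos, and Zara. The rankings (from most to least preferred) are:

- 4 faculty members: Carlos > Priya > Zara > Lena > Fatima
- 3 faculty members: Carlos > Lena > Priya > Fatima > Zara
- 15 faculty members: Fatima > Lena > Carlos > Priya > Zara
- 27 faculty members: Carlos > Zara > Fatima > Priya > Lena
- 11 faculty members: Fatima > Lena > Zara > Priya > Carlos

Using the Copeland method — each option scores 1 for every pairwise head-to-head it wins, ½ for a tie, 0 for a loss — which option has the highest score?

Priya: beats Lena; loses to Fatima, Carlos, and Zara → score 1.
Fatima: beats Priya and Lena; loses to Carlos and Zara → score 2.
Lena: loses to Priya, Fatima, Carlos, and Zara → score 0.
Carlos: beats Priya, Fatima, Lena, and Zara → score 4.
Zara: beats Priya, Fatima, and Lena; loses to Carlos → score 3.
Carlos has the best pairwise record.

Carlos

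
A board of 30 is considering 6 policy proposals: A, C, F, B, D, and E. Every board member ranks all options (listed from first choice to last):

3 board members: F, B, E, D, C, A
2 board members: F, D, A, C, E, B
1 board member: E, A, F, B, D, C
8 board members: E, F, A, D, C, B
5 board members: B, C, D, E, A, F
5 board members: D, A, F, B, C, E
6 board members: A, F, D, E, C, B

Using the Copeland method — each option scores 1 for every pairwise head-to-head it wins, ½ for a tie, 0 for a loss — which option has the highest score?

A: beats C, F, and B; ties D; loses to E → score 3.5.
C: beats B; loses to A, F, D, and E → score 1.
F: beats C, B, D, and E; loses to A → score 4.
B: loses to A, C, F, D, and E → score 0.
D: beats C, B, and E; ties A; loses to F → score 3.5.
E: beats A, C, and B; loses to F and D → score 3.
F has the best pairwise record.

F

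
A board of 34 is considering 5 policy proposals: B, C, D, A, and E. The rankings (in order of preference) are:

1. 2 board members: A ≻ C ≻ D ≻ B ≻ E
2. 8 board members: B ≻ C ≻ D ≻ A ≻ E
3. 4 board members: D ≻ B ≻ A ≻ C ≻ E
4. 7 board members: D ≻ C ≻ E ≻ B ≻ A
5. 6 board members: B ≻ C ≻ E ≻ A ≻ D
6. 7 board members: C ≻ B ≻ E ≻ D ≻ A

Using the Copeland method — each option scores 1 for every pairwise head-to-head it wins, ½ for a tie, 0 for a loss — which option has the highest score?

B: beats C, D, A, and E → score 4.
C: beats D, A, and E; loses to B → score 3.
D: beats A and E; loses to B and C → score 2.
A: loses to B, C, D, and E → score 0.
E: beats A; loses to B, C, and D → score 1.
B has the best pairwise record.

B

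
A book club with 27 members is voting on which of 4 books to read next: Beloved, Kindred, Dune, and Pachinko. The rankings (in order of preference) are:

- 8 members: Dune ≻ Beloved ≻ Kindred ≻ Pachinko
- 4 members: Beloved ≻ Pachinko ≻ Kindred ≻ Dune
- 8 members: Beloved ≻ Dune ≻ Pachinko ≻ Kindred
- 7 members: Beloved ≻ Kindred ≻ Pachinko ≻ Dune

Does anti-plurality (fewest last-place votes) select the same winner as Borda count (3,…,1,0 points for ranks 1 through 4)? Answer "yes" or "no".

yes

Anti-plurality — last-place votes: Beloved 0, Kindred 8, Dune 11, Pachinko 8. Winner: Beloved.
Borda — scores: Beloved 73, Kindred 26, Dune 40, Pachinko 23. Winner: Beloved.
The two methods agree.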